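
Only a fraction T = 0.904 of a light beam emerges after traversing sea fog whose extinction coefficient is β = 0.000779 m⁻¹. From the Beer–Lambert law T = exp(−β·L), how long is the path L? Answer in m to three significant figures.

Beer–Lambert: T = exp(−βL) ⇒ L = −ln(T)/β = −ln(0.904)/0.000779 = 0.1009/0.000779 = 129.6 m.

130 m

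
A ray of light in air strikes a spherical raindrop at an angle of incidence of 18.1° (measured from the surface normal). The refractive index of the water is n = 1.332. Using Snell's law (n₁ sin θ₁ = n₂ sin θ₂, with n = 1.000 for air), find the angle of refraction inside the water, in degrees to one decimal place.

13.5°

Snell: sin θ_r = sin θ_i / n = sin 18.1° / 1.332 = 0.3107 / 1.332 = 0.2332.
θ_r = arcsin(0.2332) = 13.49°.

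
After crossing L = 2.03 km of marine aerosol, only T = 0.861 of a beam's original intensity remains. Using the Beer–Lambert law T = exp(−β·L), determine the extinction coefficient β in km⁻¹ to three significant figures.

0.0737 km⁻¹

Beer–Lambert: T = exp(−βL) ⇒ β = −ln(T)/L = −ln(0.861)/2.03 = 0.1497/2.03 = 0.07372 km⁻¹.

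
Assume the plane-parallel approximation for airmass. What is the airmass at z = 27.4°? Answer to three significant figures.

1.13

X = sec z = 1/cos 27.4° = 1/0.8878 = 1.1264.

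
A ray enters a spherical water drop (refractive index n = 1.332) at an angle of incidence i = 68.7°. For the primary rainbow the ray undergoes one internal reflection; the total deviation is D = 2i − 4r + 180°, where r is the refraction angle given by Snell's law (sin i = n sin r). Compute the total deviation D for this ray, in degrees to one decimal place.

sin r = sin 68.7° / 1.332 = 0.9317/1.332 = 0.6995; r = 44.38°.
D = 2·68.7° − 4·44.38° + 180° = 137.40° − 177.54° + 180° = 139.86°.

139.9°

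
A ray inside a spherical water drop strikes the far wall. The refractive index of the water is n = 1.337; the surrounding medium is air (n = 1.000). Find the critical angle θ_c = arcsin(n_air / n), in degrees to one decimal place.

48.4°

sin θ_c = n_air / n = 1.000 / 1.337 = 0.7479.
θ_c = arcsin(0.7479) = 48.41°.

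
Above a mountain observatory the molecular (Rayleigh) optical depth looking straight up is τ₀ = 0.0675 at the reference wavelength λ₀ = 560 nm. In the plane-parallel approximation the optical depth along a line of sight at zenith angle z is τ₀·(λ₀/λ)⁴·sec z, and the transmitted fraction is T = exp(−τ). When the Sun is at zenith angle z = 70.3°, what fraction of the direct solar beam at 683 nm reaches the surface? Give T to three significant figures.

sec 70.3° = 2.9665.
τ = 0.0675 × (560/683)⁴ × 2.9665 = 0.0675 × 0.4519 × 2.9665 = 0.0905.
T = exp(−0.0905) = 0.9135.

0.913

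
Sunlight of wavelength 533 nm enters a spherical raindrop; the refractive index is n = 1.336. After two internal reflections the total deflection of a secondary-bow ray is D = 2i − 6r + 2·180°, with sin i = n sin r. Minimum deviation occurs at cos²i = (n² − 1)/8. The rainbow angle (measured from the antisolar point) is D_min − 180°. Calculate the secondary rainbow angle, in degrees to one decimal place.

cos²i = (1.78490 − 1)/8 = 0.09811; i = arccos(0.31323) = 71.746°.
sin r = sin 71.746°/1.336 = 0.71084; r = 45.303°.
D_min = 2·71.746° − 6·45.303° + 360° = 231.674°.
Rainbow angle = D_min − 180° = 51.674°.

51.7°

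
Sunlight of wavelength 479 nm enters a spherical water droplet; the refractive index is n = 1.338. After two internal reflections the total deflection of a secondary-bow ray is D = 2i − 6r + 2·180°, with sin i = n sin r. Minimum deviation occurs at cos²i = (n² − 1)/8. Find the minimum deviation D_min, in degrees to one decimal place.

cos²i = (1.79024 − 1)/8 = 0.09878; i = arccos(0.31429) = 71.682°.
sin r = sin 71.682°/1.338 = 0.70951; r = 45.195°.
D_min = 2·71.682° − 6·45.195° + 360° = 232.193°.

232.2°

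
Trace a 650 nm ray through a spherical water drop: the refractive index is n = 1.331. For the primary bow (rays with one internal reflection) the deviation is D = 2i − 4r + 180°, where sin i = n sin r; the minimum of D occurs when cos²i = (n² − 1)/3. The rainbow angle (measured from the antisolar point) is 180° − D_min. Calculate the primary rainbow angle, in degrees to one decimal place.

42.4°

cos²i = (1.77156 − 1)/3 = 0.25719; i = arccos(0.50714) = 59.527°.
sin r = sin 59.527°/1.331 = 0.64753; r = 40.356°.
D_min = 2·59.527° − 4·40.356° + 180° = 137.630°.
Rainbow angle = 180° − D_min = 42.370°.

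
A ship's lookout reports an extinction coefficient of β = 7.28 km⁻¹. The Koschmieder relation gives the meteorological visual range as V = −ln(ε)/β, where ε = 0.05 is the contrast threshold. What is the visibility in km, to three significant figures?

V = −ln(0.05) / 7.28 = 2.996 / 7.28 = 0.4115 km.

0.412 km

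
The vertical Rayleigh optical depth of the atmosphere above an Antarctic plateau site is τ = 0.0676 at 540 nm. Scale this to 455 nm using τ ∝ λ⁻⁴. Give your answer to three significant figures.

0.134

τ(455 nm) = τ(540 nm) × (540/455)⁴ = 0.0676 × (1.1868)⁴ = 0.0676 × 1.9839 = 0.1341.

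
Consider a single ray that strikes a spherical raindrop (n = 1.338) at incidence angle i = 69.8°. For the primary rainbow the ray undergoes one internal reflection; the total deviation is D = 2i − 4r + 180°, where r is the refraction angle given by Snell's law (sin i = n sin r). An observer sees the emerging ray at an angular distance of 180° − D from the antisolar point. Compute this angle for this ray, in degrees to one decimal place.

sin r = sin 69.8° / 1.338 = 0.9385/1.338 = 0.7014; r = 44.54°.
D = 2·69.8° − 4·44.54° + 180° = 139.60° − 178.16° + 180° = 141.44°.
Angle from antisolar point = 180° − D = 38.56°.

38.6°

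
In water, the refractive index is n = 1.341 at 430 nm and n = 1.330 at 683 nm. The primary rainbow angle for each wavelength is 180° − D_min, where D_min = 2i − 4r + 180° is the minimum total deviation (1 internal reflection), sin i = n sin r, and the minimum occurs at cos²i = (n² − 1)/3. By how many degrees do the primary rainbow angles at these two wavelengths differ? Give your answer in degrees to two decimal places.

At 430 nm (n = 1.341): cos²i = 0.26609 → i = 58.946°, r = 39.705°, D_min = 139.071°, rainbow angle = 40.929°.
At 683 nm (n = 1.330): cos²i = 0.25630 → i = 59.585°, r = 40.422°, D_min = 137.484°, rainbow angle = 42.516°.
Angular width = |40.929° − 42.516°| = 1.588°.

1.59°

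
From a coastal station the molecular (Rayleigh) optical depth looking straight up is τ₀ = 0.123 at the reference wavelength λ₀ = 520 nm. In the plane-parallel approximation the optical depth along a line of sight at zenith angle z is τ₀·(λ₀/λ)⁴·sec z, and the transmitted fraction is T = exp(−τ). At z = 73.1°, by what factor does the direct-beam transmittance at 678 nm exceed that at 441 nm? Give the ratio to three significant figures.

Airmass: sec 73.1° = 3.4399.
τ(678 nm) = 0.123 × (520/678)⁴ × 3.4399 = 0.123 × 0.3460 × 3.4399 = 0.1464.
τ(441 nm) = 0.123 × (520/441)⁴ × 3.4399 = 0.123 × 1.9331 × 3.4399 = 0.8179.
T(678)/T(441) = exp(τ_B − τ_A) = exp(0.6715) = 1.9572.

1.96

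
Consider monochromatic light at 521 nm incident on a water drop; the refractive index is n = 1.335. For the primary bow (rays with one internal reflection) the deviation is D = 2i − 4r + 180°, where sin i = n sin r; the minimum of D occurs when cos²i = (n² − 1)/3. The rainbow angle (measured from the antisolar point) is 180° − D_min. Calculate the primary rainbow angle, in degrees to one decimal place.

cos²i = (1.78222 − 1)/3 = 0.26074; i = arccos(0.51063) = 59.294°.
sin r = sin 59.294°/1.335 = 0.64405; r = 40.094°.
D_min = 2·59.294° − 4·40.094° + 180° = 138.212°.
Rainbow angle = 180° − D_min = 41.788°.

41.8°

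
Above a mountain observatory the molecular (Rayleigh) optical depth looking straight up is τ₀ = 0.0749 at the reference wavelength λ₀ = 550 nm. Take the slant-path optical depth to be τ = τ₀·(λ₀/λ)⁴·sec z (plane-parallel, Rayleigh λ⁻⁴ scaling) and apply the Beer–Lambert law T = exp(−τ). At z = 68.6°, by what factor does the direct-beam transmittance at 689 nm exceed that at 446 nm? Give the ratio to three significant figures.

Airmass: sec 68.6° = 2.7407.
τ(689 nm) = 0.0749 × (550/689)⁴ × 2.7407 = 0.0749 × 0.4060 × 2.7407 = 0.0834.
τ(446 nm) = 0.0749 × (550/446)⁴ × 2.7407 = 0.0749 × 2.3127 × 2.7407 = 0.4747.
T(689)/T(446) = exp(τ_B − τ_A) = exp(0.3914) = 1.4790.

1.48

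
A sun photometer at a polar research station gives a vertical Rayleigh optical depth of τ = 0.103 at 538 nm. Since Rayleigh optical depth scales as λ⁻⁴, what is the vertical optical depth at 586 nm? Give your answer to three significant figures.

τ(586 nm) = τ(538 nm) × (538/586)⁴ = 0.103 × (0.9181)⁴ = 0.103 × 0.7105 = 0.0732.

0.0732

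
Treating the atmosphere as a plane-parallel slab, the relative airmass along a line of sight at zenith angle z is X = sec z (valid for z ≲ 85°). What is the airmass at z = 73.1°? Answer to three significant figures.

X = sec z = 1/cos 73.1° = 1/0.2907 = 3.4399.

3.44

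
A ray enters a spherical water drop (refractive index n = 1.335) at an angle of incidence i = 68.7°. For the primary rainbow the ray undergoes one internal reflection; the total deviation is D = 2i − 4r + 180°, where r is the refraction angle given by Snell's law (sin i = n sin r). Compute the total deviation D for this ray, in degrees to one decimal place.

sin r = sin 68.7° / 1.335 = 0.9317/1.335 = 0.6979; r = 44.26°.
D = 2·68.7° − 4·44.26° + 180° = 137.40° − 177.03° + 180° = 140.37°.

140.4°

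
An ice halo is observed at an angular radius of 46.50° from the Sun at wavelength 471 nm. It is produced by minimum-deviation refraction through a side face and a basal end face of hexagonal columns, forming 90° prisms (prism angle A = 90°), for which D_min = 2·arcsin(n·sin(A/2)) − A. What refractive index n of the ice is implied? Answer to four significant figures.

1.314

Rearranging: n = sin((D_min + A)/2) / sin(A/2).
(D_min + A)/2 = (46.50° + 90°)/2 = 68.250°.
n = sin 68.250° / sin 45° = 0.9288 / 0.7071 = 1.3135.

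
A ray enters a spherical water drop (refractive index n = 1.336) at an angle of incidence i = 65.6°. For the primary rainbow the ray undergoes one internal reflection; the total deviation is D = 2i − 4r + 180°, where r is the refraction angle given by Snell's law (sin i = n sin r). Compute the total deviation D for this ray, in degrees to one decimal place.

139.3°

sin r = sin 65.6° / 1.336 = 0.9107/1.336 = 0.6816; r = 42.97°.
D = 2·65.6° − 4·42.97° + 180° = 131.20° − 171.89° + 180° = 139.31°.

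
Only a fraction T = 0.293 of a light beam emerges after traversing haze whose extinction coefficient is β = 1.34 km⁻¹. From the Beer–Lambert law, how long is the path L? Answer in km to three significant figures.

0.916 km

Beer–Lambert: T = exp(−βL) ⇒ L = −ln(T)/β = −ln(0.293)/1.34 = 1.2276/1.34 = 0.9161 km.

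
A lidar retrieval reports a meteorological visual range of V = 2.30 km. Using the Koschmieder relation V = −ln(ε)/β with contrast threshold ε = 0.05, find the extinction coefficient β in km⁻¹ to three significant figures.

β = −ln(0.05) / V = 2.996 / 2.30 = 1.3025 km⁻¹.

1.30 km⁻¹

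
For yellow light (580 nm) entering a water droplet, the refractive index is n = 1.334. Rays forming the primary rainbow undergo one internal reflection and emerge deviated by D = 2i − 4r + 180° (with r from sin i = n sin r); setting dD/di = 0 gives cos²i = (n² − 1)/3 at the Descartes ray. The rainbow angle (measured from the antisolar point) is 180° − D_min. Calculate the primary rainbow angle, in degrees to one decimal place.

cos²i = (1.77956 − 1)/3 = 0.25985; i = arccos(0.50976) = 59.352°.
sin r = sin 59.352°/1.334 = 0.64492; r = 40.159°.
D_min = 2·59.352° − 4·40.159° + 180° = 138.067°.
Rainbow angle = 180° − D_min = 41.933°.

41.9°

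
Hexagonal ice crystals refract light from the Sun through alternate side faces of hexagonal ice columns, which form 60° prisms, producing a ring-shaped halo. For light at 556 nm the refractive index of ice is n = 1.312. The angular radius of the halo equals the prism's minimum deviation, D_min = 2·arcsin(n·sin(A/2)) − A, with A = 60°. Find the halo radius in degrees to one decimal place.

22.0°

n·sin(A/2) = 1.312 × sin 30° = 1.312 × 0.5000 = 0.6560.
D_min = 2·arcsin(0.6560) − 60° = 2 × 40.996° − 60° = 21.991°.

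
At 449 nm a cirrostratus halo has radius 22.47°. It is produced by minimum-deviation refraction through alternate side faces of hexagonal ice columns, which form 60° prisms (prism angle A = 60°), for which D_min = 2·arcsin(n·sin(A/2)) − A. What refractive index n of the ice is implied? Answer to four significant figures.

Rearranging: n = sin((D_min + A)/2) / sin(A/2).
(D_min + A)/2 = (22.47° + 60°)/2 = 41.235°.
n = sin 41.235° / sin 30° = 0.6591 / 0.5000 = 1.3183.

1.318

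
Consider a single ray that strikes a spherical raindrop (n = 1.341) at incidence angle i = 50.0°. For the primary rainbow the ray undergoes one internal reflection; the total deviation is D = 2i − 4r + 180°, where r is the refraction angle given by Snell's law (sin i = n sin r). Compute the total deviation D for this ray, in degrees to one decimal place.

sin r = sin 50.0° / 1.341 = 0.7660/1.341 = 0.5712; r = 34.84°.
D = 2·50.0° − 4·34.84° + 180° = 100.00° − 139.35° + 180° = 140.65°.

140.7°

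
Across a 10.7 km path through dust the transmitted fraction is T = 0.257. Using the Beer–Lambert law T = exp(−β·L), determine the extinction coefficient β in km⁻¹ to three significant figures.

0.127 km⁻¹

Beer–Lambert: T = exp(−βL) ⇒ β = −ln(T)/L = −ln(0.257)/10.7 = 1.3587/10.7 = 0.127 km⁻¹.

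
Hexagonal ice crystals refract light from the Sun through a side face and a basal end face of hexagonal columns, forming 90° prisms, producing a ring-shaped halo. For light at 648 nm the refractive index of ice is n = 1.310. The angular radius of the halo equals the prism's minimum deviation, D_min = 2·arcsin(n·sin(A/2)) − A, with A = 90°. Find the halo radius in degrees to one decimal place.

45.7°

n·sin(A/2) = 1.310 × sin 45° = 1.310 × 0.7071 = 0.9263.
D_min = 2·arcsin(0.9263) − 90° = 2 × 67.867° − 90° = 45.733°.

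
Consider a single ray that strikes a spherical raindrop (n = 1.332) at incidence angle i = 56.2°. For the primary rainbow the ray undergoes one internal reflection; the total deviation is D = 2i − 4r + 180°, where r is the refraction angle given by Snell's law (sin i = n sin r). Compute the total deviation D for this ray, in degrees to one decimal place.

sin r = sin 56.2° / 1.332 = 0.8310/1.332 = 0.6239; r = 38.60°.
D = 2·56.2° − 4·38.60° + 180° = 112.40° − 154.39° + 180° = 138.01°.

138.0°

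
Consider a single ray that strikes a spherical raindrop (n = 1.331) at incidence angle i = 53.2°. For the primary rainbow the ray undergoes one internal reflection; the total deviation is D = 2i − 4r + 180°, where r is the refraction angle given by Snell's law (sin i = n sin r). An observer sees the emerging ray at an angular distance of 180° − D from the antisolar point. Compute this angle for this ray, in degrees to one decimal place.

41.5°

sin r = sin 53.2° / 1.331 = 0.8007/1.331 = 0.6016; r = 36.98°.
D = 2·53.2° − 4·36.98° + 180° = 106.40° − 147.94° + 180° = 138.46°.
Angle from antisolar point = 180° − D = 41.54°.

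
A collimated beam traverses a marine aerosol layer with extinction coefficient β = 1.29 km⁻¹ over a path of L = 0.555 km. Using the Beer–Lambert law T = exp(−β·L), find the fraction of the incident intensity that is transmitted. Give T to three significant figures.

0.489

τ = β·L = 1.29 × 0.555 = 0.7160.
T = exp(−0.7160) = 0.4887.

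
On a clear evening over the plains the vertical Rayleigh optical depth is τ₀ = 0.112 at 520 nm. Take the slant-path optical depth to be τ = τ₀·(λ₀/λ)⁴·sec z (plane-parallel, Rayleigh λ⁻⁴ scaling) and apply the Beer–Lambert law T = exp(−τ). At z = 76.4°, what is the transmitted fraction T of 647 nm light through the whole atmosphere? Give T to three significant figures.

sec 76.4° = 4.2527.
τ = 0.112 × (520/647)⁴ × 4.2527 = 0.112 × 0.4172 × 4.2527 = 0.1987.
T = exp(−0.1987) = 0.8198.

0.820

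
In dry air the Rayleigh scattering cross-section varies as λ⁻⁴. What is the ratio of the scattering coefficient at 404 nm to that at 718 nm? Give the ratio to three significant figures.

Rayleigh scattering ∝ λ⁻⁴, so the ratio of coefficients is the inverse fourth power of the wavelength ratio.
σ(404)/σ(718) = (718/404)⁴ = (1.7772)⁴ = 9.976.

9.98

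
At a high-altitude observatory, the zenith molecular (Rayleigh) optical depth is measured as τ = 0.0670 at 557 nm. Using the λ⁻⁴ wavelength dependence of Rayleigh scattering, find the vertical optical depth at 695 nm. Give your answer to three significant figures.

0.0276

τ(695 nm) = τ(557 nm) × (557/695)⁴ = 0.0670 × (0.8014)⁴ = 0.0670 × 0.4126 = 0.0276.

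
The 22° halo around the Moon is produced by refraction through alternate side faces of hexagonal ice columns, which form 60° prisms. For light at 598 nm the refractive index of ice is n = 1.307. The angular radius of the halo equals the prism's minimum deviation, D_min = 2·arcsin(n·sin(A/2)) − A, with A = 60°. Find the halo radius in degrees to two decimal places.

n·sin(A/2) = 1.307 × sin 30° = 1.307 × 0.5000 = 0.6535.
D_min = 2·arcsin(0.6535) − 60° = 2 × 40.806° − 60° = 21.612°.

21.61°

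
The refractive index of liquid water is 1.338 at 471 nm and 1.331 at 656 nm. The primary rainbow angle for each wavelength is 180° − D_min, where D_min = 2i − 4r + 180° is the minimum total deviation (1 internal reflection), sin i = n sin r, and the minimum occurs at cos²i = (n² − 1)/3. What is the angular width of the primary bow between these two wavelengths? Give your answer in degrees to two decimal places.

1.01°

At 471 nm (n = 1.338): cos²i = 0.26341 → i = 59.120°, r = 39.899°, D_min = 138.643°, rainbow angle = 41.357°.
At 656 nm (n = 1.331): cos²i = 0.25719 → i = 59.527°, r = 40.356°, D_min = 137.630°, rainbow angle = 42.370°.
Angular width = |41.357° − 42.370°| = 1.013°.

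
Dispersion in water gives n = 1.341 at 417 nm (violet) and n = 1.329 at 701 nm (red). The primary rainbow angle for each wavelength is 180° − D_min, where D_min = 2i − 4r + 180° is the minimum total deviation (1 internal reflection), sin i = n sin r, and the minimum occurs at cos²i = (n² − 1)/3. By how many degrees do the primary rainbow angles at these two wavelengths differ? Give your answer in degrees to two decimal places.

1.73°

At 417 nm (n = 1.341): cos²i = 0.26609 → i = 58.946°, r = 39.705°, D_min = 139.071°, rainbow angle = 40.929°.
At 701 nm (n = 1.329): cos²i = 0.25541 → i = 59.643°, r = 40.487°, D_min = 137.337°, rainbow angle = 42.663°.
Angular width = |40.929° − 42.663°| = 1.735°.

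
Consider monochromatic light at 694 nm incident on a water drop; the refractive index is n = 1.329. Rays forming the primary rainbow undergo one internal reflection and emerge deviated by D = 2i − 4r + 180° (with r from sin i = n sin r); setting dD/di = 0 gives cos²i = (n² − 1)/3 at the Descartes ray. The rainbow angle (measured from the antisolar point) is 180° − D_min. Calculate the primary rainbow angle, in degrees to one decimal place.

cos²i = (1.76624 − 1)/3 = 0.25541; i = arccos(0.50538) = 59.643°.
sin r = sin 59.643°/1.329 = 0.64928; r = 40.487°.
D_min = 2·59.643° − 4·40.487° + 180° = 137.337°.
Rainbow angle = 180° − D_min = 42.663°.

42.7°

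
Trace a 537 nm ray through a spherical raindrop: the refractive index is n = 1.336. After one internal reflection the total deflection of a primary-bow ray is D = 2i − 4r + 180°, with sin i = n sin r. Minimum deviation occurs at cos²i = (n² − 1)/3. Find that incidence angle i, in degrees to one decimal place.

cos²i = (1.336² − 1)/3 = (1.78490 − 1)/3 = 0.26163.
cos i = 0.51150, so i = 59.236°.

59.2°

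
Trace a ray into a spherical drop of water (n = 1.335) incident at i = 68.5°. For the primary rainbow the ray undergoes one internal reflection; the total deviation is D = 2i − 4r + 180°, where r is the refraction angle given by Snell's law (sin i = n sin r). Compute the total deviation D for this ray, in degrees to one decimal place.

sin r = sin 68.5° / 1.335 = 0.9304/1.335 = 0.6969; r = 44.18°.
D = 2·68.5° − 4·44.18° + 180° = 137.00° − 176.73° + 180° = 140.27°.

140.3°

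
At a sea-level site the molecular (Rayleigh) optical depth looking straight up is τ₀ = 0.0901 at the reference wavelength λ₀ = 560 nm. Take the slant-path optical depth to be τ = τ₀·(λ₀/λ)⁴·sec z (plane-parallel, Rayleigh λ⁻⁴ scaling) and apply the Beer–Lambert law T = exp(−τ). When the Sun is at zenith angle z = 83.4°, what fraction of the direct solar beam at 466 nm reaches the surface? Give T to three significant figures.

sec 83.4° = 8.7004.
τ = 0.0901 × (560/466)⁴ × 8.7004 = 0.0901 × 2.0855 × 8.7004 = 1.6348.
T = exp(−1.6348) = 0.1950.

0.195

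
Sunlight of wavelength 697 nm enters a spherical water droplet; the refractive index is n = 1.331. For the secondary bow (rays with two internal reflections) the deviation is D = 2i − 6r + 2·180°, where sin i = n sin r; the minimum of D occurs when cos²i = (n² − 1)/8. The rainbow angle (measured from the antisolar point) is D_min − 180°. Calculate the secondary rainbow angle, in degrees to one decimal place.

50.4°

cos²i = (1.77156 − 1)/8 = 0.09645; i = arccos(0.31056) = 71.907°.
sin r = sin 71.907°/1.331 = 0.71417; r = 45.575°.
D_min = 2·71.907° − 6·45.575° + 360° = 230.365°.
Rainbow angle = D_min − 180° = 50.365°.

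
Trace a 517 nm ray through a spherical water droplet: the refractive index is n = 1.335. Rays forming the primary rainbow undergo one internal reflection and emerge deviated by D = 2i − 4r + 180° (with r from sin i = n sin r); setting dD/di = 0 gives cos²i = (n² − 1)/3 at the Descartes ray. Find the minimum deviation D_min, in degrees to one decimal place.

cos²i = (1.78222 − 1)/3 = 0.26074; i = arccos(0.51063) = 59.294°.
sin r = sin 59.294°/1.335 = 0.64405; r = 40.094°.
D_min = 2·59.294° − 4·40.094° + 180° = 138.212°.

138.2°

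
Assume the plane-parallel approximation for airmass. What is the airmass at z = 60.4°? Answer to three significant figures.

2.02

X = sec z = 1/cos 60.4° = 1/0.4939 = 2.0245.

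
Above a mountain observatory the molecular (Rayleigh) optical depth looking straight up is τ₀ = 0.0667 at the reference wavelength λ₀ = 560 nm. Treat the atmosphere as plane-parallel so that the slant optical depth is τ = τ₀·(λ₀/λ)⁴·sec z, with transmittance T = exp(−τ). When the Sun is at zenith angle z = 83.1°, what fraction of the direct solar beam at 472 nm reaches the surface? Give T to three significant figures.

0.333

sec 83.1° = 8.3238.
τ = 0.0667 × (560/472)⁴ × 8.3238 = 0.0667 × 1.9815 × 8.3238 = 1.1001.
T = exp(−1.1001) = 0.3328.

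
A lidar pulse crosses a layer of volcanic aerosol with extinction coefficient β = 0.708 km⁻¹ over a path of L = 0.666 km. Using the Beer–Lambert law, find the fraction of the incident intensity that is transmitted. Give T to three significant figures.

τ = β·L = 0.708 × 0.666 = 0.4715.
T = exp(−0.4715) = 0.6240.

0.624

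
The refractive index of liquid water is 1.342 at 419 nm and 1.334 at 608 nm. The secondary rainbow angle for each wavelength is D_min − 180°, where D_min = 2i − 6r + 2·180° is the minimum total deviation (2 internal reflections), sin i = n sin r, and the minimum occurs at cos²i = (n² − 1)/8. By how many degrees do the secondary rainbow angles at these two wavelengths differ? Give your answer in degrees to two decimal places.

At 419 nm (n = 1.342): cos²i = 0.10012 → i = 71.554°, r = 44.981°, D_min = 233.222°, rainbow angle = 53.222°.
At 608 nm (n = 1.334): cos²i = 0.09744 → i = 71.810°, r = 45.411°, D_min = 231.153°, rainbow angle = 51.153°.
Angular width = |53.222° − 51.153°| = 2.070°.

2.07°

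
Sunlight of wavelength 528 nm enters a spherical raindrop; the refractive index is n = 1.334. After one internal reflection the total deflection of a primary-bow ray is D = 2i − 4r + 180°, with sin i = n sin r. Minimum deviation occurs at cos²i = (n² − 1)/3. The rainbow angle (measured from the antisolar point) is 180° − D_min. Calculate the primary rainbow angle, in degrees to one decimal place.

cos²i = (1.77956 − 1)/3 = 0.25985; i = arccos(0.50976) = 59.352°.
sin r = sin 59.352°/1.334 = 0.64492; r = 40.159°.
D_min = 2·59.352° − 4·40.159° + 180° = 138.067°.
Rainbow angle = 180° − D_min = 41.933°.

41.9°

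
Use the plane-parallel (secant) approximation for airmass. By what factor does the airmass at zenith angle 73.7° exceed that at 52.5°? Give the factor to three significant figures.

2.17

X(73.7°)/X(52.5°) = sec 73.7° / sec 52.5° = cos 52.5° / cos 73.7° = 0.6088/0.2807 = 2.1690.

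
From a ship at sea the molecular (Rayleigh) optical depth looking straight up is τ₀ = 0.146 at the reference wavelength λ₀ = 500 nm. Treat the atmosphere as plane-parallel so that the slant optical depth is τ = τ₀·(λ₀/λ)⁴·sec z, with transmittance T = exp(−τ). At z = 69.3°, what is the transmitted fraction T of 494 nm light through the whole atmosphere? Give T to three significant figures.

0.648

sec 69.3° = 2.8291.
τ = 0.146 × (500/494)⁴ × 2.8291 = 0.146 × 1.0495 × 2.8291 = 0.4335.
T = exp(−0.4335) = 0.6483.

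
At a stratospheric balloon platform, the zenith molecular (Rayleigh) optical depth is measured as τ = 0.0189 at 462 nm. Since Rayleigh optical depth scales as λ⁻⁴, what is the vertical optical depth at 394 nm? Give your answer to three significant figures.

τ(394 nm) = τ(462 nm) × (462/394)⁴ = 0.0189 × (1.1726)⁴ = 0.0189 × 1.8905 = 0.0357.

0.0357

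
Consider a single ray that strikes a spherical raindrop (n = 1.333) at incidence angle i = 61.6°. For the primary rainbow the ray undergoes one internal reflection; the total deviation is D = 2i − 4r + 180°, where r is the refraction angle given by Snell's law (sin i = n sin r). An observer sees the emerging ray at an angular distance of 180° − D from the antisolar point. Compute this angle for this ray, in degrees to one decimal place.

42.0°

sin r = sin 61.6° / 1.333 = 0.8796/1.333 = 0.6599; r = 41.29°.
D = 2·61.6° − 4·41.29° + 180° = 123.20° − 165.17° + 180° = 138.03°.
Angle from antisolar point = 180° − D = 41.97°.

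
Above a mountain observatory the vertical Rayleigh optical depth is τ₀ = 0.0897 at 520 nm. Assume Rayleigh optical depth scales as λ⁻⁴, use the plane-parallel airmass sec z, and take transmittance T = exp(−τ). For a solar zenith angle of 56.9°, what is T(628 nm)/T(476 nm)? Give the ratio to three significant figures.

Airmass: sec 56.9° = 1.8312.
τ(628 nm) = 0.0897 × (520/628)⁴ × 1.8312 = 0.0897 × 0.4701 × 1.8312 = 0.0772.
τ(476 nm) = 0.0897 × (520/476)⁴ × 1.8312 = 0.0897 × 1.4242 × 1.8312 = 0.2339.
T(628)/T(476) = exp(τ_B − τ_A) = exp(0.1567) = 1.1697.

1.17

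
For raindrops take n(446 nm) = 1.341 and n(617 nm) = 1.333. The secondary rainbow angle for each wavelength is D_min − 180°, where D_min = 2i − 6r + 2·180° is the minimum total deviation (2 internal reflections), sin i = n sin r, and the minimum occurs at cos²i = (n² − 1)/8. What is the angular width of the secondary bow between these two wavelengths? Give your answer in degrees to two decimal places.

At 446 nm (n = 1.341): cos²i = 0.09979 → i = 71.586°, r = 45.034°, D_min = 232.966°, rainbow angle = 52.966°.
At 617 nm (n = 1.333): cos²i = 0.09711 → i = 71.843°, r = 45.466°, D_min = 230.891°, rainbow angle = 50.891°.
Angular width = |52.966° − 50.891°| = 2.075°.

2.08°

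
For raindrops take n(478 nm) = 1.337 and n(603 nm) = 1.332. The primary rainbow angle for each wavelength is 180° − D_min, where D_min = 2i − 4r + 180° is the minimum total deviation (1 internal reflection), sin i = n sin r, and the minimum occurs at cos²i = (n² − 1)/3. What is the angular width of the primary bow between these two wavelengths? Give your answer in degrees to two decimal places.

At 478 nm (n = 1.337): cos²i = 0.26252 → i = 59.178°, r = 39.964°, D_min = 138.500°, rainbow angle = 41.500°.
At 603 nm (n = 1.332): cos²i = 0.25807 → i = 59.469°, r = 40.290°, D_min = 137.776°, rainbow angle = 42.224°.
Angular width = |41.500° − 42.224°| = 0.724°.

0.72°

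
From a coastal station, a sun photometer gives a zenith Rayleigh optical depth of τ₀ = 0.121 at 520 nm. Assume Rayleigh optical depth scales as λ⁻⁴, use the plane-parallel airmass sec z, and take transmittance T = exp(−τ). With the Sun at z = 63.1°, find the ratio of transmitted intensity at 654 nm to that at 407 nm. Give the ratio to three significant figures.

Airmass: sec 63.1° = 2.2103.
τ(654 nm) = 0.121 × (520/654)⁴ × 2.2103 = 0.121 × 0.3997 × 2.2103 = 0.1069.
τ(407 nm) = 0.121 × (520/407)⁴ × 2.2103 = 0.121 × 2.6646 × 2.2103 = 0.7126.
T(654)/T(407) = exp(τ_B − τ_A) = exp(0.6057) = 1.8326.

1.83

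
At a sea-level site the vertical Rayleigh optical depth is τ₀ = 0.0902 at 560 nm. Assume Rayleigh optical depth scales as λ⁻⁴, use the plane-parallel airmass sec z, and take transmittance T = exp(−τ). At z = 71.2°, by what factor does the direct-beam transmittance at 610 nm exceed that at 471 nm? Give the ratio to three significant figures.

Airmass: sec 71.2° = 3.1030.
τ(610 nm) = 0.0902 × (560/610)⁴ × 3.1030 = 0.0902 × 0.7103 × 3.1030 = 0.1988.
τ(471 nm) = 0.0902 × (560/471)⁴ × 3.1030 = 0.0902 × 1.9983 × 3.1030 = 0.5593.
T(610)/T(471) = exp(τ_B − τ_A) = exp(0.3605) = 1.4341.

1.43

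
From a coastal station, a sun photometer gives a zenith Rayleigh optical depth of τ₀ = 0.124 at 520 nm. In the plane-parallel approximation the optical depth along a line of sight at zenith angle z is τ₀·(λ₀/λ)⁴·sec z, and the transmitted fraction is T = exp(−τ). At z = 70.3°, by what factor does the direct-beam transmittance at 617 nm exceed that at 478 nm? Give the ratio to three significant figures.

Airmass: sec 70.3° = 2.9665.
τ(617 nm) = 0.124 × (520/617)⁴ × 2.9665 = 0.124 × 0.5045 × 2.9665 = 0.1856.
τ(478 nm) = 0.124 × (520/478)⁴ × 2.9665 = 0.124 × 1.4006 × 2.9665 = 0.5152.
T(617)/T(478) = exp(τ_B − τ_A) = exp(0.3296) = 1.3904.

1.39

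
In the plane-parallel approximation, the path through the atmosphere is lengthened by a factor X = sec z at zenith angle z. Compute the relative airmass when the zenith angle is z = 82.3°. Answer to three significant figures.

7.46

X = sec z = 1/cos 82.3° = 1/0.1340 = 7.4635.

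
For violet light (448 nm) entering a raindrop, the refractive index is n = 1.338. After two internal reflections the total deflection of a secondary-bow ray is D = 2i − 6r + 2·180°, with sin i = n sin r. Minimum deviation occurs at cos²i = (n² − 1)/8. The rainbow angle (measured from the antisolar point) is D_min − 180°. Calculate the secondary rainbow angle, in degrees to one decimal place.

cos²i = (1.79024 − 1)/8 = 0.09878; i = arccos(0.31429) = 71.682°.
sin r = sin 71.682°/1.338 = 0.70951; r = 45.195°.
D_min = 2·71.682° − 6·45.195° + 360° = 232.193°.
Rainbow angle = D_min − 180° = 52.193°.

52.2°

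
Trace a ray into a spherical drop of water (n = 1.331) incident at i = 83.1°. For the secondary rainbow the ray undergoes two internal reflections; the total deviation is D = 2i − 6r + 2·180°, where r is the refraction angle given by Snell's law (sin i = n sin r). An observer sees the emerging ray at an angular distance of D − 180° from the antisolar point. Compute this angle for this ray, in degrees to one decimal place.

sin r = sin 83.1° / 1.331 = 0.9928/1.331 = 0.7459; r = 48.23°.
D = 2·83.1° − 6·48.23° + 2·180° = 166.20° − 289.40° + 360° = 236.80°.
Angle from antisolar point = D − 180° = 56.80°.

56.8°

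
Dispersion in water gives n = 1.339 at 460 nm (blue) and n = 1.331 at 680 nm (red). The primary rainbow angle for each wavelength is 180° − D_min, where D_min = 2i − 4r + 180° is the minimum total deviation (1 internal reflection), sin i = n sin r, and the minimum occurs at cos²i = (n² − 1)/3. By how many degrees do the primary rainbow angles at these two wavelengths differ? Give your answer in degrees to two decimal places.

1.16°

At 460 nm (n = 1.339): cos²i = 0.26431 → i = 59.062°, r = 39.834°, D_min = 138.786°, rainbow angle = 41.214°.
At 680 nm (n = 1.331): cos²i = 0.25719 → i = 59.527°, r = 40.356°, D_min = 137.630°, rainbow angle = 42.370°.
Angular width = |41.214° − 42.370°| = 1.156°.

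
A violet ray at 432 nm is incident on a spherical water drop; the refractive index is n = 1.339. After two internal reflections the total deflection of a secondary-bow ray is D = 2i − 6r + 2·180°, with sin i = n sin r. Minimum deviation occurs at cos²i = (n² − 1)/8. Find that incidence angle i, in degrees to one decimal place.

cos²i = (1.339² − 1)/8 = (1.79292 − 1)/8 = 0.09912.
cos i = 0.31483, so i = 71.650°.

71.6°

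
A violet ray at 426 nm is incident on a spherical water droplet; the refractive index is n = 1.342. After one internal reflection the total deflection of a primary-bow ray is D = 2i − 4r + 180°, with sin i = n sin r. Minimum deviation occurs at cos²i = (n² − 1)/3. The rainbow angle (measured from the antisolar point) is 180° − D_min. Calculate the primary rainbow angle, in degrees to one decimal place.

40.8°

cos²i = (1.80096 − 1)/3 = 0.26699; i = arccos(0.51671) = 58.888°.
sin r = sin 58.888°/1.342 = 0.63797; r = 39.641°.
D_min = 2·58.888° − 4·39.641° + 180° = 139.213°.
Rainbow angle = 180° − D_min = 40.787°.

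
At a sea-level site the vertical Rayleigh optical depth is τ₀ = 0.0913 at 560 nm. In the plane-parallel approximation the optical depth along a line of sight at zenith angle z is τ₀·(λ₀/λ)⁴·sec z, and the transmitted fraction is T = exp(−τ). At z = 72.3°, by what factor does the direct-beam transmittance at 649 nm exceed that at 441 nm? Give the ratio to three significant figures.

1.85

Airmass: sec 72.3° = 3.2891.
τ(649 nm) = 0.0913 × (560/649)⁴ × 3.2891 = 0.0913 × 0.5543 × 3.2891 = 0.1665.
τ(441 nm) = 0.0913 × (560/441)⁴ × 3.2891 = 0.0913 × 2.6001 × 3.2891 = 0.7808.
T(649)/T(441) = exp(τ_B − τ_A) = exp(0.6143) = 1.8485.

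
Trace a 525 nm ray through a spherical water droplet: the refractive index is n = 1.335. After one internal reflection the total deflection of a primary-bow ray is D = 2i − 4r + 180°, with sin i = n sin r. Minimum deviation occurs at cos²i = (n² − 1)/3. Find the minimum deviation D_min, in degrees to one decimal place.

138.2°

cos²i = (1.78222 − 1)/3 = 0.26074; i = arccos(0.51063) = 59.294°.
sin r = sin 59.294°/1.335 = 0.64405; r = 40.094°.
D_min = 2·59.294° − 4·40.094° + 180° = 138.212°.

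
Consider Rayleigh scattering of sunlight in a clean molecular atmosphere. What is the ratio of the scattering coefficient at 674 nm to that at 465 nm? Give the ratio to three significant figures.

0.227

Rayleigh scattering ∝ λ⁻⁴, so the ratio of coefficients is the inverse fourth power of the wavelength ratio.
σ(674)/σ(465) = (465/674)⁴ = (0.6899)⁴ = 0.2266.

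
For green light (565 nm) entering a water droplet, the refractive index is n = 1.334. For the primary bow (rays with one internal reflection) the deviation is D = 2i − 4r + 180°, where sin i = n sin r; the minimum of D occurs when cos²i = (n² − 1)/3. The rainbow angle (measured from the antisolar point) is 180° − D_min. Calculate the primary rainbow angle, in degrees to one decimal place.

41.9°

cos²i = (1.77956 − 1)/3 = 0.25985; i = arccos(0.50976) = 59.352°.
sin r = sin 59.352°/1.334 = 0.64492; r = 40.159°.
D_min = 2·59.352° − 4·40.159° + 180° = 138.067°.
Rainbow angle = 180° − D_min = 41.933°.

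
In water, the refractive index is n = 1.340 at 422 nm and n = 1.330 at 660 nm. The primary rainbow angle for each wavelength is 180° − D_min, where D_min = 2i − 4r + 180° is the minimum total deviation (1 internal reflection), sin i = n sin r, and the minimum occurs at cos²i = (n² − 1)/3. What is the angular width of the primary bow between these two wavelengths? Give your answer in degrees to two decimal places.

1.45°

At 422 nm (n = 1.340): cos²i = 0.26520 → i = 59.004°, r = 39.770°, D_min = 138.929°, rainbow angle = 41.071°.
At 660 nm (n = 1.330): cos²i = 0.25630 → i = 59.585°, r = 40.422°, D_min = 137.484°, rainbow angle = 42.516°.
Angular width = |41.071° − 42.516°| = 1.445°.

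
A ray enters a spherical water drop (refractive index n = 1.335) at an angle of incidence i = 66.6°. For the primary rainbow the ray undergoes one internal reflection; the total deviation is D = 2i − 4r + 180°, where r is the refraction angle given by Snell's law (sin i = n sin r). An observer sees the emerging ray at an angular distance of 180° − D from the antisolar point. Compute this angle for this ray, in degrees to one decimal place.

40.5°

sin r = sin 66.6° / 1.335 = 0.9178/1.335 = 0.6875; r = 43.43°.
D = 2·66.6° − 4·43.43° + 180° = 133.20° − 173.72° + 180° = 139.48°.
Angle from antisolar point = 180° − D = 40.52°.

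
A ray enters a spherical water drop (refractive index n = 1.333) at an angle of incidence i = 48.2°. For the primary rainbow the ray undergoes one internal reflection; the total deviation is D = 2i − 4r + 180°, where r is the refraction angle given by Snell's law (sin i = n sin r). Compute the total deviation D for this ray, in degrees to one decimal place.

sin r = sin 48.2° / 1.333 = 0.7455/1.333 = 0.5592; r = 34.00°.
D = 2·48.2° − 4·34.00° + 180° = 96.40° − 136.01° + 180° = 140.39°.

140.4°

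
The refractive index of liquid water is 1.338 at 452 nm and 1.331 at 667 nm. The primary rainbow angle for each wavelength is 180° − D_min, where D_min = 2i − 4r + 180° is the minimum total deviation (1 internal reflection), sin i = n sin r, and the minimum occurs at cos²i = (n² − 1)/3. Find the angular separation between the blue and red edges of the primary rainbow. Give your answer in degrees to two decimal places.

1.01°

At 452 nm (n = 1.338): cos²i = 0.26341 → i = 59.120°, r = 39.899°, D_min = 138.643°, rainbow angle = 41.357°.
At 667 nm (n = 1.331): cos²i = 0.25719 → i = 59.527°, r = 40.356°, D_min = 137.630°, rainbow angle = 42.370°.
Angular width = |41.357° − 42.370°| = 1.013°.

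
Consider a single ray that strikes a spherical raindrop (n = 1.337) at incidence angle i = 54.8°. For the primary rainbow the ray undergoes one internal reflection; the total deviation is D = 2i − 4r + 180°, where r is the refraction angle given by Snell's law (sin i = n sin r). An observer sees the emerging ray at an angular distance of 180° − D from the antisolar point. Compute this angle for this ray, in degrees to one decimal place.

41.1°

sin r = sin 54.8° / 1.337 = 0.8171/1.337 = 0.6112; r = 37.67°.
D = 2·54.8° − 4·37.67° + 180° = 109.60° − 150.70° + 180° = 138.90°.
Angle from antisolar point = 180° − D = 41.10°.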